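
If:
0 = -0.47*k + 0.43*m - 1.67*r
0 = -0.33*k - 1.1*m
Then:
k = -2.78797996661102*r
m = 0.836393989983305*r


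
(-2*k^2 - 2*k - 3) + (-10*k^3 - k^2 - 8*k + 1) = -10*k^3 - 3*k^2 - 10*k - 2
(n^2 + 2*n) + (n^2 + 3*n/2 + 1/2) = 2*n^2 + 7*n/2 + 1/2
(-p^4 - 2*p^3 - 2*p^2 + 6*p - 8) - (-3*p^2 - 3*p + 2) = -p^4 - 2*p^3 + p^2 + 9*p - 10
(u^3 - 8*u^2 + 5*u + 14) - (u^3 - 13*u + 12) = -8*u^2 + 18*u + 2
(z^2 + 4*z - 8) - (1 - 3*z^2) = 4*z^2 + 4*z - 9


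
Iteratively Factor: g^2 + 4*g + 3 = (g + 3)*(g + 1)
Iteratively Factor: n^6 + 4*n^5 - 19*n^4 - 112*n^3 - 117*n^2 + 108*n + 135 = (n - 1)*(n^5 + 5*n^4 - 14*n^3 - 126*n^2 - 243*n - 135) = (n - 1)*(n + 3)*(n^4 + 2*n^3 - 20*n^2 - 66*n - 45) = (n - 1)*(n + 1)*(n + 3)*(n^3 + n^2 - 21*n - 45) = (n - 5)*(n - 1)*(n + 1)*(n + 3)*(n^2 + 6*n + 9) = (n - 5)*(n - 1)*(n + 1)*(n + 3)^2*(n + 3)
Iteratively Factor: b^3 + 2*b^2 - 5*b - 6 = (b - 2)*(b^2 + 4*b + 3) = (b - 2)*(b + 3)*(b + 1)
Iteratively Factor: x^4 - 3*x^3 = (x)*(x^3 - 3*x^2) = x^2*(x^2 - 3*x) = x^3*(x - 3)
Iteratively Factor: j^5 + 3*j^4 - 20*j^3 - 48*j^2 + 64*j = (j - 1)*(j^4 + 4*j^3 - 16*j^2 - 64*j) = j*(j - 1)*(j^3 + 4*j^2 - 16*j - 64) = j*(j - 1)*(j + 4)*(j^2 - 16) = j*(j - 1)*(j + 4)^2*(j - 4)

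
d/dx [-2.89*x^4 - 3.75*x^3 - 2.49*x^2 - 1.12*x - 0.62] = -11.56*x^3 - 11.25*x^2 - 4.98*x - 1.12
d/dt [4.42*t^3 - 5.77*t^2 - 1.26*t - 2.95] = 13.26*t^2 - 11.54*t - 1.26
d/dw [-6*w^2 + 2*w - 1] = 2 - 12*w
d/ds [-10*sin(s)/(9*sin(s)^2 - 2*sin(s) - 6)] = 30*(3*sin(s)^2 + 2)*cos(s)/(9*sin(s)^2 - 2*sin(s) - 6)^2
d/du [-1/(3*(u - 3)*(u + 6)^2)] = u/((u - 3)^2*(u + 6)^3)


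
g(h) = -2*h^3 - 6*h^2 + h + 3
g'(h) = -6*h^2 - 12*h + 1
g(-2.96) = -0.66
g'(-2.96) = -16.05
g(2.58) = -68.71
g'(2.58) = -69.90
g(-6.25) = 250.66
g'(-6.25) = -158.38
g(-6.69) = 326.61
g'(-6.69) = -187.26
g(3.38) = -139.40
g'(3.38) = -108.11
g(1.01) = -4.17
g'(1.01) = -17.24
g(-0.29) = 2.25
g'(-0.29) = 3.98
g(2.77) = -82.78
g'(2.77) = -78.28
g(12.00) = -4305.00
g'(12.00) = -1007.00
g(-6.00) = 213.00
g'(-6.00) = -143.00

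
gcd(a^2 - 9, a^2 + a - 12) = a - 3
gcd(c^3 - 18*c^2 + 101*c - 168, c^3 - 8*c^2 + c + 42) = c^2 - 10*c + 21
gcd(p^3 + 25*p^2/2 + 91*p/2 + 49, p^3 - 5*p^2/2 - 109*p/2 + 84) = p + 7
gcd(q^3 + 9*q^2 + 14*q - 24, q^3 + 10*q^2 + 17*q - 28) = q^2 + 3*q - 4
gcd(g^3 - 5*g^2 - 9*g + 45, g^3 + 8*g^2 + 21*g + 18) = g + 3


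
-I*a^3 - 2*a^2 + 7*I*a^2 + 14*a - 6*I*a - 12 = (a - 6)*(a - 2*I)*(-I*a + I)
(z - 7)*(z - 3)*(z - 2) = z^3 - 12*z^2 + 41*z - 42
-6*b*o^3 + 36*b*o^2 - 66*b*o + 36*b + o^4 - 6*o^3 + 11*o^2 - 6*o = (-6*b + o)*(o - 3)*(o - 2)*(o - 1)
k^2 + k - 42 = (k - 6)*(k + 7)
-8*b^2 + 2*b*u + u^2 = (-2*b + u)*(4*b + u)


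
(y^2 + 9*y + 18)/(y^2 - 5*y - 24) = (y + 6)/(y - 8)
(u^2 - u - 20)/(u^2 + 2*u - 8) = (u - 5)/(u - 2)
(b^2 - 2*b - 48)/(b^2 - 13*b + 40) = (b + 6)/(b - 5)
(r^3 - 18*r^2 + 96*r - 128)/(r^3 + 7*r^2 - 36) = (r^2 - 16*r + 64)/(r^2 + 9*r + 18)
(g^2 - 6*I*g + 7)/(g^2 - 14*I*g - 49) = (g + I)/(g - 7*I)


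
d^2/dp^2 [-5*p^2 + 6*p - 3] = -10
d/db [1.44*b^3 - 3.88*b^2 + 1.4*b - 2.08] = 4.32*b^2 - 7.76*b + 1.4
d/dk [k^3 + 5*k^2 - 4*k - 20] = 3*k^2 + 10*k - 4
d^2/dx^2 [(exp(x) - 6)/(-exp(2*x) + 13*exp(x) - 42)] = (-exp(x) - 7)*exp(x)/(exp(3*x) - 21*exp(2*x) + 147*exp(x) - 343)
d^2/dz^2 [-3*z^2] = -6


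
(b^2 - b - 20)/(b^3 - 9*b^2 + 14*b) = (b^2 - b - 20)/(b*(b^2 - 9*b + 14))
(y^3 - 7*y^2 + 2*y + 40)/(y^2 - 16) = (y^2 - 3*y - 10)/(y + 4)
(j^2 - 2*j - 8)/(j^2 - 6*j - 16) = (j - 4)/(j - 8)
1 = 1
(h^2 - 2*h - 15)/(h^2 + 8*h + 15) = (h - 5)/(h + 5)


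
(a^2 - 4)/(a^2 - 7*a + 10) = (a + 2)/(a - 5)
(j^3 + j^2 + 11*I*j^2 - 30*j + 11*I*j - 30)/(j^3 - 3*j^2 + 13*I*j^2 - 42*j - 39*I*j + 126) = (j^2 + j*(1 + 5*I) + 5*I)/(j^2 + j*(-3 + 7*I) - 21*I)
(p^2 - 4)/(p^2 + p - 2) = (p - 2)/(p - 1)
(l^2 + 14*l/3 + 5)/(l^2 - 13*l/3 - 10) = (l + 3)/(l - 6)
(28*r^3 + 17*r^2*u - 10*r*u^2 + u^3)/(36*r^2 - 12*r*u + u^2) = (28*r^3 + 17*r^2*u - 10*r*u^2 + u^3)/(36*r^2 - 12*r*u + u^2)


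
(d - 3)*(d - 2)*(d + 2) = d^3 - 3*d^2 - 4*d + 12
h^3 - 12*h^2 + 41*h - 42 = (h - 7)*(h - 3)*(h - 2)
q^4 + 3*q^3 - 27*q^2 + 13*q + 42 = (q - 3)*(q - 2)*(q + 1)*(q + 7)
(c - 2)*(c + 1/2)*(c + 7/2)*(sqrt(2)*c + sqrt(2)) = sqrt(2)*c^4 + 3*sqrt(2)*c^3 - 17*sqrt(2)*c^2/4 - 39*sqrt(2)*c/4 - 7*sqrt(2)/2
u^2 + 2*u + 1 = (u + 1)^2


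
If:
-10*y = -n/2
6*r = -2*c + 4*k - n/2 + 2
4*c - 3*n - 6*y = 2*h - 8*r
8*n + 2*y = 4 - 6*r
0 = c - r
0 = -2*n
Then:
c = 2/3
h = 4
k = 5/6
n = 0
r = 2/3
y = 0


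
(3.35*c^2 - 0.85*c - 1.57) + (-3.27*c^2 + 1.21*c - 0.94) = 0.0800000000000001*c^2 + 0.36*c - 2.51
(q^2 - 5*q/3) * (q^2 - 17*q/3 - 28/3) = q^4 - 22*q^3/3 + q^2/9 + 140*q/9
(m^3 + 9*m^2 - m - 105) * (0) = 0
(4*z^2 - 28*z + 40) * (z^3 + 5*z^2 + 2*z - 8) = 4*z^5 - 8*z^4 - 92*z^3 + 112*z^2 + 304*z - 320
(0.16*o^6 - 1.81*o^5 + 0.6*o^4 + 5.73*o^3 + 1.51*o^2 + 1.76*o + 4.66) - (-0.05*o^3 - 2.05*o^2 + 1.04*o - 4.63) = 0.16*o^6 - 1.81*o^5 + 0.6*o^4 + 5.78*o^3 + 3.56*o^2 + 0.72*o + 9.29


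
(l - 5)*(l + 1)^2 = l^3 - 3*l^2 - 9*l - 5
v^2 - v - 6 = (v - 3)*(v + 2)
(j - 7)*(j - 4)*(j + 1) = j^3 - 10*j^2 + 17*j + 28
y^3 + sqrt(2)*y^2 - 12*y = y*(y - 2*sqrt(2))*(y + 3*sqrt(2))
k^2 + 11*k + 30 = (k + 5)*(k + 6)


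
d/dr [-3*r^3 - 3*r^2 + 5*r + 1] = -9*r^2 - 6*r + 5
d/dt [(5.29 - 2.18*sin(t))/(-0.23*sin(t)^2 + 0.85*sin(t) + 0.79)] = (-0.5014*sin(t)^2 + 2.4334*sin(t) - 6.2187)*cos(t)/(0.0529*sin(t)^4 - 0.391*sin(t)^3 + 0.3591*sin(t)^2 + 1.343*sin(t) + 0.6241)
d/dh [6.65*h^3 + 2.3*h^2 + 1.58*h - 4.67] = 19.95*h^2 + 4.6*h + 1.58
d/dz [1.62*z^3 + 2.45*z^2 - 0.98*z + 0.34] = 4.86*z^2 + 4.9*z - 0.98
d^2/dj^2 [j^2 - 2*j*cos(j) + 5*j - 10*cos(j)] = 2*j*cos(j) + 4*sin(j) + 10*cos(j) + 2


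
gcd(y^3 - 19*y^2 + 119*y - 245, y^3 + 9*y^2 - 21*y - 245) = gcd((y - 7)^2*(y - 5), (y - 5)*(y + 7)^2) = y - 5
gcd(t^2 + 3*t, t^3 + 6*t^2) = t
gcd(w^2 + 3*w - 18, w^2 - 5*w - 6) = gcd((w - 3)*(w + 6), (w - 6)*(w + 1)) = 1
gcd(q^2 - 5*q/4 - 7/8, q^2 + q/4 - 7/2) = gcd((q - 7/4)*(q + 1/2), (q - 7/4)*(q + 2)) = q - 7/4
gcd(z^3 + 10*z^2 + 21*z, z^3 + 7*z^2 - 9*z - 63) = z^2 + 10*z + 21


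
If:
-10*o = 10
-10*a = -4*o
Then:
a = -2/5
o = -1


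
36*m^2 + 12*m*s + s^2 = (6*m + s)^2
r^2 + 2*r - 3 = (r - 1)*(r + 3)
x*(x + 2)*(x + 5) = x^3 + 7*x^2 + 10*x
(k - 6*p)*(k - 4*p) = k^2 - 10*k*p + 24*p^2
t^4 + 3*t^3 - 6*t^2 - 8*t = t*(t - 2)*(t + 1)*(t + 4)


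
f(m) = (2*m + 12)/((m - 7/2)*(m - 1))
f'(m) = 2/((m - 7/2)*(m - 1)) - (2*m + 12)/((m - 7/2)*(m - 1)^2) - (2*m + 12)/((m - 7/2)^2*(m - 1)) = 4*(-2*m^2 - 24*m + 61)/(4*m^4 - 36*m^3 + 109*m^2 - 126*m + 49)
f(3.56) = 124.48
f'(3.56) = -2110.26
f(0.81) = 26.65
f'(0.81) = 154.07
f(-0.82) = 1.32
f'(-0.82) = 1.28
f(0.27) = 5.32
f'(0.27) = 9.78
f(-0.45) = 1.94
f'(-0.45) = 2.18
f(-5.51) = 0.02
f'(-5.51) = 0.04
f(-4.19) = 0.09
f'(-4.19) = 0.08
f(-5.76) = 0.01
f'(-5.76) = 0.03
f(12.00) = 0.39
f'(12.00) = -0.06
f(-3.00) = 0.23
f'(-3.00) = 0.17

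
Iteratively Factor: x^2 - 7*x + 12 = (x - 3)*(x - 4)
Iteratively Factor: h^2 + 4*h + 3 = (h + 3)*(h + 1)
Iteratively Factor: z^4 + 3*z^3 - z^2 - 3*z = (z + 3)*(z^3 - z) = z*(z + 3)*(z^2 - 1) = z*(z + 1)*(z + 3)*(z - 1)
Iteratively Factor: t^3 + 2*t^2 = (t)*(t^2 + 2*t) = t*(t + 2)*(t)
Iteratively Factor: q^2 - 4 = (q - 2)*(q + 2)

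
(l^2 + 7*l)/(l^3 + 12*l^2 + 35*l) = 1/(l + 5)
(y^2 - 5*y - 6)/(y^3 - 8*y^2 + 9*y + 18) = 1/(y - 3)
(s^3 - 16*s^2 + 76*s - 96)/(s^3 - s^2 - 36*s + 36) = (s^2 - 10*s + 16)/(s^2 + 5*s - 6)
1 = 1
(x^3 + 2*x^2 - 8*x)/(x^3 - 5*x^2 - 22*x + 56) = x/(x - 7)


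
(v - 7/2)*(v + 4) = v^2 + v/2 - 14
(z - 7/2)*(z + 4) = z^2 + z/2 - 14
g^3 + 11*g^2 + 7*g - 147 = (g - 3)*(g + 7)^2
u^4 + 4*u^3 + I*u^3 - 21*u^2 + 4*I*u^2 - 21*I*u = u*(u - 3)*(u + 7)*(u + I)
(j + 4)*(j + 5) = j^2 + 9*j + 20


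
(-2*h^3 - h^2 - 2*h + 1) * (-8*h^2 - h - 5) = 16*h^5 + 10*h^4 + 27*h^3 - h^2 + 9*h - 5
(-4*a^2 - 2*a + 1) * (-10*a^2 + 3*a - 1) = 40*a^4 + 8*a^3 - 12*a^2 + 5*a - 1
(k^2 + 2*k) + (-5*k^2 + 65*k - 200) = -4*k^2 + 67*k - 200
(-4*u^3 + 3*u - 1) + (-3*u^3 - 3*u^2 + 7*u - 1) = -7*u^3 - 3*u^2 + 10*u - 2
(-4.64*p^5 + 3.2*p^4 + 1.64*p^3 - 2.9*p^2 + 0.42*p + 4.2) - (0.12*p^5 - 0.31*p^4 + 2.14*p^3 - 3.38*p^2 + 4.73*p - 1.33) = -4.76*p^5 + 3.51*p^4 - 0.5*p^3 + 0.48*p^2 - 4.31*p + 5.53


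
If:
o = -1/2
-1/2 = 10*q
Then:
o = -1/2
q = -1/20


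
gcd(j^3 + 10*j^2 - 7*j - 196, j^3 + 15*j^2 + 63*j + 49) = j^2 + 14*j + 49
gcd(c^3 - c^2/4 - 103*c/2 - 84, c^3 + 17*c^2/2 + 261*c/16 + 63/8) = c^2 + 31*c/4 + 21/2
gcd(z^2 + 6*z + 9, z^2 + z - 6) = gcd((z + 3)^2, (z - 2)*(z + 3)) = z + 3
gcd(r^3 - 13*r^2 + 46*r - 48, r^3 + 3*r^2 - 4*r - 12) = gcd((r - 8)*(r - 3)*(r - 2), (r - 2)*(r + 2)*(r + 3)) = r - 2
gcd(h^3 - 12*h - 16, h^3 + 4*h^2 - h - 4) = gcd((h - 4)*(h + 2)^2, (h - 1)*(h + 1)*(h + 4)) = 1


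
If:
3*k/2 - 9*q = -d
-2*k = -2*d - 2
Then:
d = 18*q/5 - 3/5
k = 18*q/5 + 2/5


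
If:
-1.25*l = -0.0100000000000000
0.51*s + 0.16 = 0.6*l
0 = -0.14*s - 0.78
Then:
No Solution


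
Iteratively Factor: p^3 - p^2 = (p)*(p^2 - p) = p*(p - 1)*(p)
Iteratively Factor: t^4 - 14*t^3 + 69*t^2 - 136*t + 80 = (t - 4)*(t^3 - 10*t^2 + 29*t - 20) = (t - 4)^2*(t^2 - 6*t + 5) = (t - 5)*(t - 4)^2*(t - 1)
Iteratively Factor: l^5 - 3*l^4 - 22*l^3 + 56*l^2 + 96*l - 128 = (l + 4)*(l^4 - 7*l^3 + 6*l^2 + 32*l - 32) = (l - 4)*(l + 4)*(l^3 - 3*l^2 - 6*l + 8) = (l - 4)*(l - 1)*(l + 4)*(l^2 - 2*l - 8) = (l - 4)*(l - 1)*(l + 2)*(l + 4)*(l - 4)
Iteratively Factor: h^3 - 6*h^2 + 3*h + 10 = (h + 1)*(h^2 - 7*h + 10) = (h - 2)*(h + 1)*(h - 5)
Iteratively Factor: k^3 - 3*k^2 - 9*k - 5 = (k - 5)*(k^2 + 2*k + 1) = (k - 5)*(k + 1)*(k + 1)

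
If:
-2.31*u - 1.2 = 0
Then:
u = -0.52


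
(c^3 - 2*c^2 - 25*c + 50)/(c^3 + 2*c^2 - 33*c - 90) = (c^2 - 7*c + 10)/(c^2 - 3*c - 18)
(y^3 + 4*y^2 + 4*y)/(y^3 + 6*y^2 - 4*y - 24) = y*(y + 2)/(y^2 + 4*y - 12)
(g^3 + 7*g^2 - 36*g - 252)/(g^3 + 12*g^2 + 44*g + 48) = (g^2 + g - 42)/(g^2 + 6*g + 8)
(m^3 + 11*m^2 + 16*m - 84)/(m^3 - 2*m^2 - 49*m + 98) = (m + 6)/(m - 7)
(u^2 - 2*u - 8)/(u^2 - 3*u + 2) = (u^2 - 2*u - 8)/(u^2 - 3*u + 2)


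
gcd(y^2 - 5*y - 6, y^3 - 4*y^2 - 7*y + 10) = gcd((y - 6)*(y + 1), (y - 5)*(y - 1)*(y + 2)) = 1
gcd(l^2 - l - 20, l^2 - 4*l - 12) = 1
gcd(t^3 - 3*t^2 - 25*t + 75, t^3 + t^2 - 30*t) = t - 5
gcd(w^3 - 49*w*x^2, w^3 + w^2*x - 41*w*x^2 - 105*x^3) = -w + 7*x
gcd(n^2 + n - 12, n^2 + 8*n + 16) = n + 4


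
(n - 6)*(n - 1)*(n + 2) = n^3 - 5*n^2 - 8*n + 12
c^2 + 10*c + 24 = (c + 4)*(c + 6)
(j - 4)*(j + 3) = j^2 - j - 12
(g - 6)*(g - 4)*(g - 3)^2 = g^4 - 16*g^3 + 93*g^2 - 234*g + 216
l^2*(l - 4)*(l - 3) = l^4 - 7*l^3 + 12*l^2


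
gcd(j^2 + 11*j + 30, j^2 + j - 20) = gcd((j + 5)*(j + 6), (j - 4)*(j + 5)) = j + 5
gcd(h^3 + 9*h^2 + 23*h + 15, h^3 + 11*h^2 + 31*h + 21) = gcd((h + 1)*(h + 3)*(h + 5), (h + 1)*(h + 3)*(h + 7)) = h^2 + 4*h + 3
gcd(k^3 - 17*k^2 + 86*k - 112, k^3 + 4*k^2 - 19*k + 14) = k - 2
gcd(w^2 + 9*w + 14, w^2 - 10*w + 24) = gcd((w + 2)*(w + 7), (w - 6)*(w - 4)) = 1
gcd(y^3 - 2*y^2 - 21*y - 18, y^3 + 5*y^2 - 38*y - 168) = y - 6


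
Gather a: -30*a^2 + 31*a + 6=-30*a^2 + 31*a + 6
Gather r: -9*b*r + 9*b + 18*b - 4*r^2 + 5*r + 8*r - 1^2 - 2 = 27*b - 4*r^2 + r*(13 - 9*b) - 3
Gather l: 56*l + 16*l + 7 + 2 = 72*l + 9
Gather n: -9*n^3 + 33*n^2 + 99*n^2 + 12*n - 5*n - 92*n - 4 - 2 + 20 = -9*n^3 + 132*n^2 - 85*n + 14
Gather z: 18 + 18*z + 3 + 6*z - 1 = 24*z + 20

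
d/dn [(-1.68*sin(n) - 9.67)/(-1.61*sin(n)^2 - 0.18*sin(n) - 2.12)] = (-2.7048*sin(n)^2 - 31.1374*sin(n) + 1.821)*cos(n)/(2.5921*sin(n)^4 + 0.5796*sin(n)^3 + 6.8588*sin(n)^2 + 0.7632*sin(n) + 4.4944)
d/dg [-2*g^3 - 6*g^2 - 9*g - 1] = -6*g^2 - 12*g - 9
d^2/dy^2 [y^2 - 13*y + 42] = 2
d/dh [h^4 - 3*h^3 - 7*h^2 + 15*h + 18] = 4*h^3 - 9*h^2 - 14*h + 15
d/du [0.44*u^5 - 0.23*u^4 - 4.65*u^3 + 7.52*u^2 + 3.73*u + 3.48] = 2.2*u^4 - 0.92*u^3 - 13.95*u^2 + 15.04*u + 3.73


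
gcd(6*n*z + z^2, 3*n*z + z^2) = z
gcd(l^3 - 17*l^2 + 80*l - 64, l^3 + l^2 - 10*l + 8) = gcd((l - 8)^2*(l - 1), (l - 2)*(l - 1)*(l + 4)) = l - 1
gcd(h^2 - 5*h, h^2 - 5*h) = h^2 - 5*h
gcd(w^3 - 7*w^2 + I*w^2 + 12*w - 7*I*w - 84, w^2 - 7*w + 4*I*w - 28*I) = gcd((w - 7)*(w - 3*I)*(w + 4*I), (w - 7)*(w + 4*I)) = w^2 + w*(-7 + 4*I) - 28*I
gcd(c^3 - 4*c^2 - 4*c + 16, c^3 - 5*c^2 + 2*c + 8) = c^2 - 6*c + 8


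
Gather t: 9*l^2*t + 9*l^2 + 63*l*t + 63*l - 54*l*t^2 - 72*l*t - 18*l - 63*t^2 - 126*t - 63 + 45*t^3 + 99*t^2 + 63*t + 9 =9*l^2 + 45*l + 45*t^3 + t^2*(36 - 54*l) + t*(9*l^2 - 9*l - 63) - 54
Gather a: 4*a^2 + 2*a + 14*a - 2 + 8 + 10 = 4*a^2 + 16*a + 16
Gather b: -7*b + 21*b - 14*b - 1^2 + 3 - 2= 0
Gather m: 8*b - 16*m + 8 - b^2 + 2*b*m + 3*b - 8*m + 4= -b^2 + 11*b + m*(2*b - 24) + 12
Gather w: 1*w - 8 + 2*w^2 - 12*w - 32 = 2*w^2 - 11*w - 40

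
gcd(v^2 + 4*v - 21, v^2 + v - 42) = v + 7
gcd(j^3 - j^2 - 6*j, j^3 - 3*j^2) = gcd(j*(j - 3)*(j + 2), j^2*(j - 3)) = j^2 - 3*j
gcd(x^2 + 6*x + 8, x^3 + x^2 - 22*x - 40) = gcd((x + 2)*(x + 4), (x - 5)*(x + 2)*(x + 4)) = x^2 + 6*x + 8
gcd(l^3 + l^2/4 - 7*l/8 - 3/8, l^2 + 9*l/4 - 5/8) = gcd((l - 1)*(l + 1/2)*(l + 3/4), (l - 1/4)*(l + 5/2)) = 1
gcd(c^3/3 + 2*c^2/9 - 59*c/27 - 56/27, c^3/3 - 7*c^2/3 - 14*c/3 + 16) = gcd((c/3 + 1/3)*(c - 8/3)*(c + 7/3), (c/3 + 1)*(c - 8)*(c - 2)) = 1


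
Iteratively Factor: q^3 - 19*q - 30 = (q - 5)*(q^2 + 5*q + 6) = (q - 5)*(q + 3)*(q + 2)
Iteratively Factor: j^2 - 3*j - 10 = (j - 5)*(j + 2)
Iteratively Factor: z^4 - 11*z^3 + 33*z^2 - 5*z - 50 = (z + 1)*(z^3 - 12*z^2 + 45*z - 50) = (z - 5)*(z + 1)*(z^2 - 7*z + 10) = (z - 5)^2*(z + 1)*(z - 2)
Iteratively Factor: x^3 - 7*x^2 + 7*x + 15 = (x - 5)*(x^2 - 2*x - 3) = (x - 5)*(x - 3)*(x + 1)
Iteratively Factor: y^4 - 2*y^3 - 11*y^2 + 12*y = (y + 3)*(y^3 - 5*y^2 + 4*y) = (y - 4)*(y + 3)*(y^2 - y) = y*(y - 4)*(y + 3)*(y - 1)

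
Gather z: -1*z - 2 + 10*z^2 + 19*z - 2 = 10*z^2 + 18*z - 4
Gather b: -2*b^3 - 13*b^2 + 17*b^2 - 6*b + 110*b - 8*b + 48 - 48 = -2*b^3 + 4*b^2 + 96*b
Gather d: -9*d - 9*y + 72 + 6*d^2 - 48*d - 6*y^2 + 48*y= 6*d^2 - 57*d - 6*y^2 + 39*y + 72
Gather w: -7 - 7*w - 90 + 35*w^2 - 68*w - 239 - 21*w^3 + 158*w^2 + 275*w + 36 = -21*w^3 + 193*w^2 + 200*w - 300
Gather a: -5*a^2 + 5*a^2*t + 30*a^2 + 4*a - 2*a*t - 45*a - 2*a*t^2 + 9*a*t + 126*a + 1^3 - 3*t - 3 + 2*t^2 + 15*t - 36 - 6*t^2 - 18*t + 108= a^2*(5*t + 25) + a*(-2*t^2 + 7*t + 85) - 4*t^2 - 6*t + 70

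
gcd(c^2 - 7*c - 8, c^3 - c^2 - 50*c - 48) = c^2 - 7*c - 8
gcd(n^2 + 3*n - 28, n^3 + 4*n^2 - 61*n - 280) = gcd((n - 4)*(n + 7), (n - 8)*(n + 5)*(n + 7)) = n + 7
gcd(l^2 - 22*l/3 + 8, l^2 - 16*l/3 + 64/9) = 1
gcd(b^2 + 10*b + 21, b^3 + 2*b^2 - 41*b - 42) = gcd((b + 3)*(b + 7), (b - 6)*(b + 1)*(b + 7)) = b + 7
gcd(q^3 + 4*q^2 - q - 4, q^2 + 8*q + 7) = q + 1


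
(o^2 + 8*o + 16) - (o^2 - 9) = 8*o + 25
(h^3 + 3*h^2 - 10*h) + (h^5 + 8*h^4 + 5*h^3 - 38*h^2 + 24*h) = h^5 + 8*h^4 + 6*h^3 - 35*h^2 + 14*h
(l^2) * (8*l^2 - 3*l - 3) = 8*l^4 - 3*l^3 - 3*l^2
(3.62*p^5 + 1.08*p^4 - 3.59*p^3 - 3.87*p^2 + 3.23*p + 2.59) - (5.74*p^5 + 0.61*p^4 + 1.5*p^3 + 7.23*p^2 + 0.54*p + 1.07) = -2.12*p^5 + 0.47*p^4 - 5.09*p^3 - 11.1*p^2 + 2.69*p + 1.52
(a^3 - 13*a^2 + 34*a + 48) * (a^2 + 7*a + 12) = a^5 - 6*a^4 - 45*a^3 + 130*a^2 + 744*a + 576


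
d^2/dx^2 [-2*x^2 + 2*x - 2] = -4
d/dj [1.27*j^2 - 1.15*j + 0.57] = 2.54*j - 1.15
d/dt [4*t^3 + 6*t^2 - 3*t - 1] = 12*t^2 + 12*t - 3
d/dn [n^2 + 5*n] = 2*n + 5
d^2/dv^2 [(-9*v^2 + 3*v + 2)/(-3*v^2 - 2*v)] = 2*(-81*v^3 - 54*v^2 - 36*v - 8)/(v^3*(27*v^3 + 54*v^2 + 36*v + 8))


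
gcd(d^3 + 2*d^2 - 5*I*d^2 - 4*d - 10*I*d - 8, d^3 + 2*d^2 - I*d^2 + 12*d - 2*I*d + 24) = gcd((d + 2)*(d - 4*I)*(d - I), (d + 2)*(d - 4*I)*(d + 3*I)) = d^2 + d*(2 - 4*I) - 8*I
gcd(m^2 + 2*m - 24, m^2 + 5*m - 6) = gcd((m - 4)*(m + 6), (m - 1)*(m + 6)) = m + 6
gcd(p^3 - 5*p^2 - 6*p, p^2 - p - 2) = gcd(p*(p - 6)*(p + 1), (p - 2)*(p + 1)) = p + 1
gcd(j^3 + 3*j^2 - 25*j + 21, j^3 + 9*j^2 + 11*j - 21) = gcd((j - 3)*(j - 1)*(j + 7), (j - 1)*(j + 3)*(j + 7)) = j^2 + 6*j - 7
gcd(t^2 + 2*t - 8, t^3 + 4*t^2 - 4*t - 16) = t^2 + 2*t - 8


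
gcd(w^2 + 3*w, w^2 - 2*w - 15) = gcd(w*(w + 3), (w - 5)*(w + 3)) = w + 3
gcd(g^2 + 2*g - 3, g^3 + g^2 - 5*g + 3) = g^2 + 2*g - 3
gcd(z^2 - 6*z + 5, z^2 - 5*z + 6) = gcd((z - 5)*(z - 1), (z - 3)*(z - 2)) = 1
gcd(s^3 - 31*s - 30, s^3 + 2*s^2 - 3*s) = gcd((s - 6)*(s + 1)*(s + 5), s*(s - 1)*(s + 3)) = 1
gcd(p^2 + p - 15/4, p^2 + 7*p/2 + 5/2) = p + 5/2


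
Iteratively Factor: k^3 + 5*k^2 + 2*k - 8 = (k + 2)*(k^2 + 3*k - 4) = (k - 1)*(k + 2)*(k + 4)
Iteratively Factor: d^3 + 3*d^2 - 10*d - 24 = (d - 3)*(d^2 + 6*d + 8) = (d - 3)*(d + 2)*(d + 4)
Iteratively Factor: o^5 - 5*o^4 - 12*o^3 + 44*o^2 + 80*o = (o + 2)*(o^4 - 7*o^3 + 2*o^2 + 40*o) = o*(o + 2)*(o^3 - 7*o^2 + 2*o + 40) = o*(o - 4)*(o + 2)*(o^2 - 3*o - 10) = o*(o - 5)*(o - 4)*(o + 2)*(o + 2)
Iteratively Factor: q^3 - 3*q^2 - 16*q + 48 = (q - 3)*(q^2 - 16) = (q - 4)*(q - 3)*(q + 4)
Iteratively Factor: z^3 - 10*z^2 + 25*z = (z - 5)*(z^2 - 5*z) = z*(z - 5)*(z - 5)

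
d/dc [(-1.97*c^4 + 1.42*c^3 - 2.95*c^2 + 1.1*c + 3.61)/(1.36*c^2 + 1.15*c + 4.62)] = (-5.3584*c^5 - 4.8653*c^4 - 33.1396*c^3 + 14.7927*c^2 - 37.0772*c + 0.930500000000001)/(1.8496*c^4 + 3.128*c^3 + 13.8889*c^2 + 10.626*c + 21.3444)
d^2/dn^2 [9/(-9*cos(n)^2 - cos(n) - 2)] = 9*(324*sin(n)^4 - 91*sin(n)^2 - 143*cos(n)/4 + 27*cos(3*n)/4 - 199)/(-9*sin(n)^2 + cos(n) + 11)^3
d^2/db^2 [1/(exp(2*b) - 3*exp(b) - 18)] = ((3 - 4*exp(b))*(-exp(2*b) + 3*exp(b) + 18) - 2*(2*exp(b) - 3)^2*exp(b))*exp(b)/(-exp(2*b) + 3*exp(b) + 18)^3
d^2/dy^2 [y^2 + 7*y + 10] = 2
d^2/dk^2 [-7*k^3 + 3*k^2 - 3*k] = 6 - 42*k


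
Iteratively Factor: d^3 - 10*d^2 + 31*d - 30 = (d - 3)*(d^2 - 7*d + 10) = (d - 5)*(d - 3)*(d - 2)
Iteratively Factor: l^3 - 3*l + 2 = (l - 1)*(l^2 + l - 2) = (l - 1)^2*(l + 2)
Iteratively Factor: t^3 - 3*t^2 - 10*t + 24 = (t - 4)*(t^2 + t - 6) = (t - 4)*(t - 2)*(t + 3)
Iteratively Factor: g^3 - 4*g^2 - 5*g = (g)*(g^2 - 4*g - 5) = g*(g - 5)*(g + 1)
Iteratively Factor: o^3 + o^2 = (o)*(o^2 + o) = o^2*(o + 1)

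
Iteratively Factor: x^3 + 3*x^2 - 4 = (x + 2)*(x^2 + x - 2) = (x + 2)^2*(x - 1)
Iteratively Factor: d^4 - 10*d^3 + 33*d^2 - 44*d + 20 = (d - 2)*(d^3 - 8*d^2 + 17*d - 10) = (d - 2)^2*(d^2 - 6*d + 5) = (d - 2)^2*(d - 1)*(d - 5)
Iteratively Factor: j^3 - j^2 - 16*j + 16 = (j - 4)*(j^2 + 3*j - 4) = (j - 4)*(j - 1)*(j + 4)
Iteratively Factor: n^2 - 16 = (n + 4)*(n - 4)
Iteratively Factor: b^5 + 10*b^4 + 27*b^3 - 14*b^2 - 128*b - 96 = (b + 1)*(b^4 + 9*b^3 + 18*b^2 - 32*b - 96) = (b + 1)*(b + 4)*(b^3 + 5*b^2 - 2*b - 24) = (b - 2)*(b + 1)*(b + 4)*(b^2 + 7*b + 12) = (b - 2)*(b + 1)*(b + 3)*(b + 4)*(b + 4)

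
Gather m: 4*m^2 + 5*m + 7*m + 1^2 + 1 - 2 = 4*m^2 + 12*m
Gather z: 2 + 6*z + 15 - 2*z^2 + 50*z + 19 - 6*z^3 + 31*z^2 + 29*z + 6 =-6*z^3 + 29*z^2 + 85*z + 42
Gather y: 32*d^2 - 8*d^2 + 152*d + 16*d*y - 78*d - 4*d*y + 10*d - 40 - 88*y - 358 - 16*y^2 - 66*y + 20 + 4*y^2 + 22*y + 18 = 24*d^2 + 84*d - 12*y^2 + y*(12*d - 132) - 360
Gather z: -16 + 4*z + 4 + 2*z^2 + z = 2*z^2 + 5*z - 12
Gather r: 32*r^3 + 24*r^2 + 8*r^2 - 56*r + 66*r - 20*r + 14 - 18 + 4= 32*r^3 + 32*r^2 - 10*r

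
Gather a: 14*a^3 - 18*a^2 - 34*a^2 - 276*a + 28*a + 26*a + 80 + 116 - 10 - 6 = 14*a^3 - 52*a^2 - 222*a + 180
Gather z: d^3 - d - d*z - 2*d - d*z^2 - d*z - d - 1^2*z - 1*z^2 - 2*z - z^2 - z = d^3 - 4*d + z^2*(-d - 2) + z*(-2*d - 4)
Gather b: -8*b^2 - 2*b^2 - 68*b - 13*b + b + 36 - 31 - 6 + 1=-10*b^2 - 80*b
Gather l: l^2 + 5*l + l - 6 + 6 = l^2 + 6*l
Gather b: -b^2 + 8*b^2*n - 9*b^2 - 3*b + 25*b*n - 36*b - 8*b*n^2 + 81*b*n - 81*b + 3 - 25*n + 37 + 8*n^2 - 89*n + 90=b^2*(8*n - 10) + b*(-8*n^2 + 106*n - 120) + 8*n^2 - 114*n + 130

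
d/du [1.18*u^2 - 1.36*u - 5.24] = 2.36*u - 1.36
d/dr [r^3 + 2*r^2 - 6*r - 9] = 3*r^2 + 4*r - 6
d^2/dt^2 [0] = 0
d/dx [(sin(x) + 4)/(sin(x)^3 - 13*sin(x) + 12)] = 2*(2 - sin(x))*cos(x)/((sin(x) - 3)^2*(sin(x) - 1)^2)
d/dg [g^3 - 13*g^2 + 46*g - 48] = 3*g^2 - 26*g + 46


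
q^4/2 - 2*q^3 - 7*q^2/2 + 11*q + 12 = (q/2 + 1)*(q - 4)*(q - 3)*(q + 1)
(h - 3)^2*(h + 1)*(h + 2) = h^4 - 3*h^3 - 7*h^2 + 15*h + 18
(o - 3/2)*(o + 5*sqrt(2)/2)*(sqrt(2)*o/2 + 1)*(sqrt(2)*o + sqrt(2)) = o^4 - o^3/2 + 7*sqrt(2)*o^3/2 - 7*sqrt(2)*o^2/4 + 7*o^2/2 - 21*sqrt(2)*o/4 - 5*o/2 - 15/2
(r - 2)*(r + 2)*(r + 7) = r^3 + 7*r^2 - 4*r - 28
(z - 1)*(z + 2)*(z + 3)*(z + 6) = z^4 + 10*z^3 + 25*z^2 - 36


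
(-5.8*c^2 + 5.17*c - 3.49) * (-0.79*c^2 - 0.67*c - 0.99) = 4.582*c^4 - 0.1983*c^3 + 5.0352*c^2 - 2.78*c + 3.4551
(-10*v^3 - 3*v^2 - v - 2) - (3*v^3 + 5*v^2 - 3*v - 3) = -13*v^3 - 8*v^2 + 2*v + 1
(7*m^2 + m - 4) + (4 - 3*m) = 7*m^2 - 2*m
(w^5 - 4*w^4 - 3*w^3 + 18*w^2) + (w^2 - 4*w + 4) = w^5 - 4*w^4 - 3*w^3 + 19*w^2 - 4*w + 4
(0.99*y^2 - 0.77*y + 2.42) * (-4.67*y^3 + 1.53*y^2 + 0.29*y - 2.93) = -4.6233*y^5 + 5.1106*y^4 - 12.1924*y^3 + 0.5786*y^2 + 2.9579*y - 7.0906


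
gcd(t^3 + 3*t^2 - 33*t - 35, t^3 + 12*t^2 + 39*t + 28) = t^2 + 8*t + 7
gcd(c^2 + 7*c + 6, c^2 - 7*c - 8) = c + 1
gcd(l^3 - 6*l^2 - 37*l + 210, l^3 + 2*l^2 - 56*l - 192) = l + 6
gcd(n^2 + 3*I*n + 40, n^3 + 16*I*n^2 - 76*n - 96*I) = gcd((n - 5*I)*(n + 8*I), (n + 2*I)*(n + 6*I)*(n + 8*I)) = n + 8*I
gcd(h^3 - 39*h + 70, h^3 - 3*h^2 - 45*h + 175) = h^2 + 2*h - 35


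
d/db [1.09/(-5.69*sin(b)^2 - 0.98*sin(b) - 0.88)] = (12.4042*sin(b) + 1.0682)*cos(b)/(5.69*sin(b)^2 + 0.98*sin(b) + 0.88)^2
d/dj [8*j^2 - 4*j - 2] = 16*j - 4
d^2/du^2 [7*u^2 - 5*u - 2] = 14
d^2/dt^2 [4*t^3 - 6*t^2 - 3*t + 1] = 24*t - 12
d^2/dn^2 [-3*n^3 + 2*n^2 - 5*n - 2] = 4 - 18*n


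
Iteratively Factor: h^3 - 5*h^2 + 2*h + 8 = (h - 4)*(h^2 - h - 2) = (h - 4)*(h + 1)*(h - 2)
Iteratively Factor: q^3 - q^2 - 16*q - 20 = (q + 2)*(q^2 - 3*q - 10) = (q - 5)*(q + 2)*(q + 2)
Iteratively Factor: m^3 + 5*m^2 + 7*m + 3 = (m + 1)*(m^2 + 4*m + 3) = (m + 1)^2*(m + 3)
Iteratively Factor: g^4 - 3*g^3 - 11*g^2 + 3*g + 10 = (g - 1)*(g^3 - 2*g^2 - 13*g - 10) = (g - 1)*(g + 2)*(g^2 - 4*g - 5) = (g - 1)*(g + 1)*(g + 2)*(g - 5)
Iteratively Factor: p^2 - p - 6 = (p - 3)*(p + 2)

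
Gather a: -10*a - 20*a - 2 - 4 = -30*a - 6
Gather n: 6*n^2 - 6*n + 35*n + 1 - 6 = 6*n^2 + 29*n - 5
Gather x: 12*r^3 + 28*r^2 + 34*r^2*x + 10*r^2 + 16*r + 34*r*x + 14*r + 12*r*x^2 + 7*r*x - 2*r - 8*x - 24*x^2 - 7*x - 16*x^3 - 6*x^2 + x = 12*r^3 + 38*r^2 + 28*r - 16*x^3 + x^2*(12*r - 30) + x*(34*r^2 + 41*r - 14)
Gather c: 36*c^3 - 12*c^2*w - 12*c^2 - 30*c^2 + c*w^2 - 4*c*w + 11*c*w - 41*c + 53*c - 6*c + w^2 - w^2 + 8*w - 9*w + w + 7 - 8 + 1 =36*c^3 + c^2*(-12*w - 42) + c*(w^2 + 7*w + 6)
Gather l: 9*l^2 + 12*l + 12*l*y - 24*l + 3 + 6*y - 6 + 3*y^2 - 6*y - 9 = 9*l^2 + l*(12*y - 12) + 3*y^2 - 12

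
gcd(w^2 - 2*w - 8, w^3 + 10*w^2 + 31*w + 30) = w + 2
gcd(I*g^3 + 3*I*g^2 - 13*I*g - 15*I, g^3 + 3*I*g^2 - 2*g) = 1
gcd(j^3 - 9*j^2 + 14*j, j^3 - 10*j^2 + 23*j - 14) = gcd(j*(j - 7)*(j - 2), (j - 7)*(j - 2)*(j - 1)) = j^2 - 9*j + 14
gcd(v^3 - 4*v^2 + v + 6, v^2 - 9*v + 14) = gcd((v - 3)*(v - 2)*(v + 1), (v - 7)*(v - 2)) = v - 2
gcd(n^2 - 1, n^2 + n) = n + 1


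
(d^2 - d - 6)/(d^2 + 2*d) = (d - 3)/d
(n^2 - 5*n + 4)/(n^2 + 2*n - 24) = (n - 1)/(n + 6)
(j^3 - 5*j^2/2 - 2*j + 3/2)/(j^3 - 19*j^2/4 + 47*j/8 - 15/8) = 4*(j + 1)/(4*j - 5)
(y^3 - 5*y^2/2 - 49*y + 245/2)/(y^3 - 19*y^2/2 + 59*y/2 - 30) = (y^2 - 49)/(y^2 - 7*y + 12)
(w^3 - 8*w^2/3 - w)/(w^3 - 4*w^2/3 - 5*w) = (3*w + 1)/(3*w + 5)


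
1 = 1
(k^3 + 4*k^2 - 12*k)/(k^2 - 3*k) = (k^2 + 4*k - 12)/(k - 3)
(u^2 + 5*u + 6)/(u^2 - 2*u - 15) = (u + 2)/(u - 5)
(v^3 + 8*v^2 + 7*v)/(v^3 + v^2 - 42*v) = (v + 1)/(v - 6)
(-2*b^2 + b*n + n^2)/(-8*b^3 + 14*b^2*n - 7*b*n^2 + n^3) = (2*b + n)/(8*b^2 - 6*b*n + n^2)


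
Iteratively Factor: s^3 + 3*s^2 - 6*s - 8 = (s + 4)*(s^2 - s - 2) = (s - 2)*(s + 4)*(s + 1)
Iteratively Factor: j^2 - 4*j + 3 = (j - 1)*(j - 3)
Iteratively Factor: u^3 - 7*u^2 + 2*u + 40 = (u + 2)*(u^2 - 9*u + 20) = (u - 4)*(u + 2)*(u - 5)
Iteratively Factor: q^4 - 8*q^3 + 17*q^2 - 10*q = (q - 2)*(q^3 - 6*q^2 + 5*q) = q*(q - 2)*(q^2 - 6*q + 5) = q*(q - 5)*(q - 2)*(q - 1)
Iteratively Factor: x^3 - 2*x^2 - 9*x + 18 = (x - 3)*(x^2 + x - 6) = (x - 3)*(x + 3)*(x - 2)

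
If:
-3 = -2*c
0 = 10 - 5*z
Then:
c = 3/2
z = 2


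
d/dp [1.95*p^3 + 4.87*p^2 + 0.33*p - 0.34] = 5.85*p^2 + 9.74*p + 0.33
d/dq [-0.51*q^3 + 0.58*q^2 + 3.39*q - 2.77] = -1.53*q^2 + 1.16*q + 3.39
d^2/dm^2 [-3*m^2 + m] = -6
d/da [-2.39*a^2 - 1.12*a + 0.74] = -4.78*a - 1.12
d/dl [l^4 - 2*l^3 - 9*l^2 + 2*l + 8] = 4*l^3 - 6*l^2 - 18*l + 2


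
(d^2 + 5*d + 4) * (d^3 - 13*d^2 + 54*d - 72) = d^5 - 8*d^4 - 7*d^3 + 146*d^2 - 144*d - 288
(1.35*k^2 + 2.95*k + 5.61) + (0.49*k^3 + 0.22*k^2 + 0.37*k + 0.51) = 0.49*k^3 + 1.57*k^2 + 3.32*k + 6.12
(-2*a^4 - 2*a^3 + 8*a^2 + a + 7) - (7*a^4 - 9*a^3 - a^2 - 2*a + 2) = -9*a^4 + 7*a^3 + 9*a^2 + 3*a + 5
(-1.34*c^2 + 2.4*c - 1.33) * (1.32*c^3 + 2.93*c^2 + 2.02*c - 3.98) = -1.7688*c^5 - 0.7582*c^4 + 2.5696*c^3 + 6.2843*c^2 - 12.2386*c + 5.2934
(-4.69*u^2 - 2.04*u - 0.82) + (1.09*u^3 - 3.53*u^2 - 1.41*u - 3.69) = 1.09*u^3 - 8.22*u^2 - 3.45*u - 4.51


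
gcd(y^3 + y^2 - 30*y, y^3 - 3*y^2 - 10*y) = y^2 - 5*y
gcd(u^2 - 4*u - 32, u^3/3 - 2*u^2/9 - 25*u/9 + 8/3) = 1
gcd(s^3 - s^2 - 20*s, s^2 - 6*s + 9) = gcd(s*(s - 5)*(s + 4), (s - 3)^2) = 1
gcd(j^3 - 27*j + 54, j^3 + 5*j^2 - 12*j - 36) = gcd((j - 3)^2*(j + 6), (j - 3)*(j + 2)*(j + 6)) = j^2 + 3*j - 18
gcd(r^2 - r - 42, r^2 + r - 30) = r + 6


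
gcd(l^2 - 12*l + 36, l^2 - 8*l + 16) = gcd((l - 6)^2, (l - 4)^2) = 1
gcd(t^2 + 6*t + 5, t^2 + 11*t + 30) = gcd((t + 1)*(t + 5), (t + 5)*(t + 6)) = t + 5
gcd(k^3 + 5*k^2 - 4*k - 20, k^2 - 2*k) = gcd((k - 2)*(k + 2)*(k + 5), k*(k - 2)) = k - 2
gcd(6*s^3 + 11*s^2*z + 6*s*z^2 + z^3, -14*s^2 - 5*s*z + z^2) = 2*s + z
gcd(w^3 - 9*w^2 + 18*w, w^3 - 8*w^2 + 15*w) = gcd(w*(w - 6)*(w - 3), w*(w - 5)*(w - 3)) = w^2 - 3*w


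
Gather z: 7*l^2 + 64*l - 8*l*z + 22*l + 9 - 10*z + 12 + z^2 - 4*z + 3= 7*l^2 + 86*l + z^2 + z*(-8*l - 14) + 24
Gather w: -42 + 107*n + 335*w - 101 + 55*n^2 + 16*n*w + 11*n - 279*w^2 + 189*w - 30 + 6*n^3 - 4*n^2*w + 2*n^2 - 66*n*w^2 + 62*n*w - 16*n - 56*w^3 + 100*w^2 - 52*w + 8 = 6*n^3 + 57*n^2 + 102*n - 56*w^3 + w^2*(-66*n - 179) + w*(-4*n^2 + 78*n + 472) - 165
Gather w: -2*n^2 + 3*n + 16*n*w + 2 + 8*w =-2*n^2 + 3*n + w*(16*n + 8) + 2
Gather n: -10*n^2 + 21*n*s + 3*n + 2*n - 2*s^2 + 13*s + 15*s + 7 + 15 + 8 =-10*n^2 + n*(21*s + 5) - 2*s^2 + 28*s + 30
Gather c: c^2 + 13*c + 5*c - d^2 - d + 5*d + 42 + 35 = c^2 + 18*c - d^2 + 4*d + 77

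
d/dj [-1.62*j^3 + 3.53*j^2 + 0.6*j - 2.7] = -4.86*j^2 + 7.06*j + 0.6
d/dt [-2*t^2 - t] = -4*t - 1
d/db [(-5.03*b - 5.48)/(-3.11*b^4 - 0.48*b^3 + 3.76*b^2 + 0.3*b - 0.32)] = (-46.9299*b^4 - 73.0*b^3 + 11.0216*b^2 + 41.2096*b + 3.2536)/(9.6721*b^8 + 2.9856*b^7 - 23.1568*b^6 - 5.4756*b^5 + 15.84*b^4 + 2.5632*b^3 - 2.3164*b^2 - 0.192*b + 0.1024)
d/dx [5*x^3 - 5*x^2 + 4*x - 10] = 15*x^2 - 10*x + 4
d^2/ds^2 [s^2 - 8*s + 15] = 2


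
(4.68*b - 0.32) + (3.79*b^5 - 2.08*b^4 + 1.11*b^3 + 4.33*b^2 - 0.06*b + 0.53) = 3.79*b^5 - 2.08*b^4 + 1.11*b^3 + 4.33*b^2 + 4.62*b + 0.21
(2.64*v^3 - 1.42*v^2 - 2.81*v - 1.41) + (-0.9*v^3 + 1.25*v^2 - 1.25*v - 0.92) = 1.74*v^3 - 0.17*v^2 - 4.06*v - 2.33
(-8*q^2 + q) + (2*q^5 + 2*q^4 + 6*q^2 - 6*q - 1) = 2*q^5 + 2*q^4 - 2*q^2 - 5*q - 1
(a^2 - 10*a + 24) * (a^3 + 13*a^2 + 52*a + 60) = a^5 + 3*a^4 - 54*a^3 - 148*a^2 + 648*a + 1440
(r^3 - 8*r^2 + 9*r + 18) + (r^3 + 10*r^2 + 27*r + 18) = 2*r^3 + 2*r^2 + 36*r + 36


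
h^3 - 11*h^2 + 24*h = h*(h - 8)*(h - 3)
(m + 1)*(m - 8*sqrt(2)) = m^2 - 8*sqrt(2)*m + m - 8*sqrt(2)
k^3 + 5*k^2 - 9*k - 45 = (k - 3)*(k + 3)*(k + 5)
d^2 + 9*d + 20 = (d + 4)*(d + 5)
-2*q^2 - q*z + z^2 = (-2*q + z)*(q + z)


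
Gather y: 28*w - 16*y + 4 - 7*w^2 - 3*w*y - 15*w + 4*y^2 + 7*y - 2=-7*w^2 + 13*w + 4*y^2 + y*(-3*w - 9) + 2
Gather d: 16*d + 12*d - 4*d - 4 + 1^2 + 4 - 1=24*d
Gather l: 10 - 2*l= 10 - 2*l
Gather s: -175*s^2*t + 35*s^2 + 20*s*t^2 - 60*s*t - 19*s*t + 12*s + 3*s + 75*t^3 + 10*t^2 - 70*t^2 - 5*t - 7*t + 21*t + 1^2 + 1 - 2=s^2*(35 - 175*t) + s*(20*t^2 - 79*t + 15) + 75*t^3 - 60*t^2 + 9*t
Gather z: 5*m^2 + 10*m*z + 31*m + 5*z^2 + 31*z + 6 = 5*m^2 + 31*m + 5*z^2 + z*(10*m + 31) + 6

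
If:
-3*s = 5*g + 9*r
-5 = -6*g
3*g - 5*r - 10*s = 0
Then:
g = 5/6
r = -59/90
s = 26/45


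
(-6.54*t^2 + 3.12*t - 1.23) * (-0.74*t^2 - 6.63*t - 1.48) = 4.8396*t^4 + 41.0514*t^3 - 10.0962*t^2 + 3.5373*t + 1.8204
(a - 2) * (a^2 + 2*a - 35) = a^3 - 39*a + 70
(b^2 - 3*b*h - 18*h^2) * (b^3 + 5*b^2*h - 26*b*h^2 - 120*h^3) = b^5 + 2*b^4*h - 59*b^3*h^2 - 132*b^2*h^3 + 828*b*h^4 + 2160*h^5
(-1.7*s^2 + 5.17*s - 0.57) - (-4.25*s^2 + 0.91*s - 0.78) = 2.55*s^2 + 4.26*s + 0.21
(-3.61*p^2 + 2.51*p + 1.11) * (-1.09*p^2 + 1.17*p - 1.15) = 3.9349*p^4 - 6.9596*p^3 + 5.8783*p^2 - 1.5878*p - 1.2765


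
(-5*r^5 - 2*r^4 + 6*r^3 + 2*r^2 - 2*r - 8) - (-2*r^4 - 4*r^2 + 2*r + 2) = -5*r^5 + 6*r^3 + 6*r^2 - 4*r - 10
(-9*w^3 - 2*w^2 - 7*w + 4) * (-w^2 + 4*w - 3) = 9*w^5 - 34*w^4 + 26*w^3 - 26*w^2 + 37*w - 12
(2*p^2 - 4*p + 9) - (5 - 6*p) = 2*p^2 + 2*p + 4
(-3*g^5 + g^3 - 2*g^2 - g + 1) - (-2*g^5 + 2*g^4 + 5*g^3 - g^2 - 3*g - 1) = -g^5 - 2*g^4 - 4*g^3 - g^2 + 2*g + 2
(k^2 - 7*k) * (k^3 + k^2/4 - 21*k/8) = k^5 - 27*k^4/4 - 35*k^3/8 + 147*k^2/8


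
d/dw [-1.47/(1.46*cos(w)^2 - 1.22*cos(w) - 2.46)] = (1.7934 - 4.2924*cos(w))*sin(w)/(-1.46*cos(w)^2 + 1.22*cos(w) + 2.46)^2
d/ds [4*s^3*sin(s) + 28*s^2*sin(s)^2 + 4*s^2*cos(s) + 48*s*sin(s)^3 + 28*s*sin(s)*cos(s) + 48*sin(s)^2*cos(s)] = 4*s^3*cos(s) + 8*s^2*sin(s) + 28*s^2*sin(2*s) + 44*s*cos(s) - 36*s*cos(3*s) + 28*s + 24*sin(s) + 14*sin(2*s) + 24*sin(3*s)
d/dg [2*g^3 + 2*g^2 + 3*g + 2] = 6*g^2 + 4*g + 3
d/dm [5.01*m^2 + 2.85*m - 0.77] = 10.02*m + 2.85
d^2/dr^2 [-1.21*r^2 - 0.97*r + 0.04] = -2.42000000000000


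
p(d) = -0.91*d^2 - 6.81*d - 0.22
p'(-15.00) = 20.49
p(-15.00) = -102.82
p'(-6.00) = 4.11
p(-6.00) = 7.88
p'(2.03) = -10.50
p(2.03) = -17.79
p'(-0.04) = -6.74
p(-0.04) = 0.05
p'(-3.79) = 0.09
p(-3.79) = 12.52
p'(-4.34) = 1.09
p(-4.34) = 12.20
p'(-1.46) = -4.15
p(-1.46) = 7.78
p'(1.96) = -10.38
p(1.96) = -17.06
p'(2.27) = -10.94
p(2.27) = -20.37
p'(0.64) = -7.97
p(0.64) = -4.95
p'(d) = -1.82*d - 6.81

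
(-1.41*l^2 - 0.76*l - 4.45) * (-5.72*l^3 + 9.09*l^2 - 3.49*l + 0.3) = 8.0652*l^5 - 8.4697*l^4 + 23.4665*l^3 - 38.2211*l^2 + 15.3025*l - 1.335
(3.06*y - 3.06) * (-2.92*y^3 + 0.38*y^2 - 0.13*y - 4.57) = -8.9352*y^4 + 10.098*y^3 - 1.5606*y^2 - 13.5864*y + 13.9842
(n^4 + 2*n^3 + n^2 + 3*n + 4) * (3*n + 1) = 3*n^5 + 7*n^4 + 5*n^3 + 10*n^2 + 15*n + 4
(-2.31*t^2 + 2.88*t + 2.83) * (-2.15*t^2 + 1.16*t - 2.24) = 4.9665*t^4 - 8.8716*t^3 + 2.4307*t^2 - 3.1684*t - 6.3392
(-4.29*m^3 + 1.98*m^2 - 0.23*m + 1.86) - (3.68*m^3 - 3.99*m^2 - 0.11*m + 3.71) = -7.97*m^3 + 5.97*m^2 - 0.12*m - 1.85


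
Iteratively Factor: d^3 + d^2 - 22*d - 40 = (d - 5)*(d^2 + 6*d + 8) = (d - 5)*(d + 2)*(d + 4)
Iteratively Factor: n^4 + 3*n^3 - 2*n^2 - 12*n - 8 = (n - 2)*(n^3 + 5*n^2 + 8*n + 4) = (n - 2)*(n + 2)*(n^2 + 3*n + 2) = (n - 2)*(n + 2)^2*(n + 1)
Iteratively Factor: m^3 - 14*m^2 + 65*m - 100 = (m - 5)*(m^2 - 9*m + 20) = (m - 5)*(m - 4)*(m - 5)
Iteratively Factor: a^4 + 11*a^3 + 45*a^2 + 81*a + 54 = (a + 2)*(a^3 + 9*a^2 + 27*a + 27) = (a + 2)*(a + 3)*(a^2 + 6*a + 9) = (a + 2)*(a + 3)^2*(a + 3)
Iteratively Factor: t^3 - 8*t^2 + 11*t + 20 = (t + 1)*(t^2 - 9*t + 20) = (t - 4)*(t + 1)*(t - 5)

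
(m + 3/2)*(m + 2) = m^2 + 7*m/2 + 3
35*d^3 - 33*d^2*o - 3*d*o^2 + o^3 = (-7*d + o)*(-d + o)*(5*d + o)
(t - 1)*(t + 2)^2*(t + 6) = t^4 + 9*t^3 + 18*t^2 - 4*t - 24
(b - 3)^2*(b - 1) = b^3 - 7*b^2 + 15*b - 9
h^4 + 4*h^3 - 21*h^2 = h^2*(h - 3)*(h + 7)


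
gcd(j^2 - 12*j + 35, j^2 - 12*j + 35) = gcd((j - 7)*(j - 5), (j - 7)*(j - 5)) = j^2 - 12*j + 35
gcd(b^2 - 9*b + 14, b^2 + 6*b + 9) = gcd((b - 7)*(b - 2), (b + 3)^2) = 1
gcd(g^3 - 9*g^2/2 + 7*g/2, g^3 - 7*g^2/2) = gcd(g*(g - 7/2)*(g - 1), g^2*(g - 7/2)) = g^2 - 7*g/2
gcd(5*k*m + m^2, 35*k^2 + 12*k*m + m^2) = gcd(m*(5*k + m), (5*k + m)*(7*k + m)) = 5*k + m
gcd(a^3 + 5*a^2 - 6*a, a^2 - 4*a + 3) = a - 1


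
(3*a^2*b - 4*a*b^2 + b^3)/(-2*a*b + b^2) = (-3*a^2 + 4*a*b - b^2)/(2*a - b)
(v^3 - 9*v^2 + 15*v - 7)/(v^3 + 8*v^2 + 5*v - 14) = (v^2 - 8*v + 7)/(v^2 + 9*v + 14)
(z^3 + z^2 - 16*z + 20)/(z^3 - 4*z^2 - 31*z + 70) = (z - 2)/(z - 7)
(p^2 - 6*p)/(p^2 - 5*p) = (p - 6)/(p - 5)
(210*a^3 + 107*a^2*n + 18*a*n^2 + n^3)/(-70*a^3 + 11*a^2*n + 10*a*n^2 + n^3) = (-6*a - n)/(2*a - n)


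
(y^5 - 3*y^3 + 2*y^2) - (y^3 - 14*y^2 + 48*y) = y^5 - 4*y^3 + 16*y^2 - 48*y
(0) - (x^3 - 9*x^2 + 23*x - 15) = -x^3 + 9*x^2 - 23*x + 15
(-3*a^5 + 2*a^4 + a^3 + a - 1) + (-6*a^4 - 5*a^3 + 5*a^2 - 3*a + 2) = -3*a^5 - 4*a^4 - 4*a^3 + 5*a^2 - 2*a + 1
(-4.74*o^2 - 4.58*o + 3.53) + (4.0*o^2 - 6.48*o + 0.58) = -0.74*o^2 - 11.06*o + 4.11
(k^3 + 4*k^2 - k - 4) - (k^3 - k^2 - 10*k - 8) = 5*k^2 + 9*k + 4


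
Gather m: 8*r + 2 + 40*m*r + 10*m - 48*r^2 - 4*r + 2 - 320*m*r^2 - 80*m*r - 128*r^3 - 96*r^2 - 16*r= m*(-320*r^2 - 40*r + 10) - 128*r^3 - 144*r^2 - 12*r + 4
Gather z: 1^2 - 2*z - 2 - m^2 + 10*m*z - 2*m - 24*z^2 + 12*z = -m^2 - 2*m - 24*z^2 + z*(10*m + 10) - 1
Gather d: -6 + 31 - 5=20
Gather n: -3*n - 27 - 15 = -3*n - 42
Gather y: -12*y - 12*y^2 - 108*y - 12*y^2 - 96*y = -24*y^2 - 216*y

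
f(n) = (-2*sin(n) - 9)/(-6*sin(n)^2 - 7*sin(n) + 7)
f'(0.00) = -1.57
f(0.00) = -1.29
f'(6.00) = -0.64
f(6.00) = -0.99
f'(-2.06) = -0.06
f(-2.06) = -0.85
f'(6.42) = -2.59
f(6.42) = -1.56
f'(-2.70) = 0.38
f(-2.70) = -0.92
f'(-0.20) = -0.83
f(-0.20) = -1.06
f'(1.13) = -4.38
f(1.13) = 2.55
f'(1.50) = -0.39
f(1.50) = 1.85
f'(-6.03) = -4.28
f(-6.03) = -1.95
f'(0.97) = -12.07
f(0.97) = 3.73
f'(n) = (12*sin(n)*cos(n) + 7*cos(n))*(-2*sin(n) - 9)/(-6*sin(n)^2 - 7*sin(n) + 7)^2 - 2*cos(n)/(-6*sin(n)^2 - 7*sin(n) + 7)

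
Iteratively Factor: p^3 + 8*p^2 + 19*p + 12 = (p + 4)*(p^2 + 4*p + 3) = (p + 1)*(p + 4)*(p + 3)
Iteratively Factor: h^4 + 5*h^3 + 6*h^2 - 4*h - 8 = (h - 1)*(h^3 + 6*h^2 + 12*h + 8) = (h - 1)*(h + 2)*(h^2 + 4*h + 4) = (h - 1)*(h + 2)^2*(h + 2)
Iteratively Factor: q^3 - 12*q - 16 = (q + 2)*(q^2 - 2*q - 8) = (q - 4)*(q + 2)*(q + 2)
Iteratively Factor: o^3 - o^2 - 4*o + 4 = (o - 1)*(o^2 - 4) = (o - 2)*(o - 1)*(o + 2)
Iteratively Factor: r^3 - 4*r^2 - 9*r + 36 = (r - 4)*(r^2 - 9) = (r - 4)*(r - 3)*(r + 3)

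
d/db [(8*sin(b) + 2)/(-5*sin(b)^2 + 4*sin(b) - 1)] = 4*(10*sin(b)^2 + 5*sin(b) - 4)*cos(b)/(5*sin(b)^2 - 4*sin(b) + 1)^2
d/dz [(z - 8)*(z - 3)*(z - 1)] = 3*z^2 - 24*z + 35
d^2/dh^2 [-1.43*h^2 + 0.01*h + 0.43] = -2.86000000000000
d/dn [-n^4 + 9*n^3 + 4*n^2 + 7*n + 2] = -4*n^3 + 27*n^2 + 8*n + 7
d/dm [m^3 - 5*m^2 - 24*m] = 3*m^2 - 10*m - 24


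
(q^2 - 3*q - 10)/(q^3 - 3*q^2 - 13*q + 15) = (q + 2)/(q^2 + 2*q - 3)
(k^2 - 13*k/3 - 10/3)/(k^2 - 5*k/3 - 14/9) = 3*(k - 5)/(3*k - 7)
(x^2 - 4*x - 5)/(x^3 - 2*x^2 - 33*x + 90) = (x + 1)/(x^2 + 3*x - 18)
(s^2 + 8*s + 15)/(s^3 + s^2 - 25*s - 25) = (s + 3)/(s^2 - 4*s - 5)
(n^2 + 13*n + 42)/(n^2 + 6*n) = (n + 7)/n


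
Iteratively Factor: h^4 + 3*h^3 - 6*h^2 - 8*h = (h - 2)*(h^3 + 5*h^2 + 4*h) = (h - 2)*(h + 4)*(h^2 + h) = h*(h - 2)*(h + 4)*(h + 1)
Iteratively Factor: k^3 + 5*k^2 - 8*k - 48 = (k - 3)*(k^2 + 8*k + 16) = (k - 3)*(k + 4)*(k + 4)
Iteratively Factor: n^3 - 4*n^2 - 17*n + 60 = (n - 5)*(n^2 + n - 12) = (n - 5)*(n - 3)*(n + 4)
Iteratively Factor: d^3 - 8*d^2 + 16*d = (d - 4)*(d^2 - 4*d) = (d - 4)^2*(d)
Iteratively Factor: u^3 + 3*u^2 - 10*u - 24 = (u - 3)*(u^2 + 6*u + 8) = (u - 3)*(u + 2)*(u + 4)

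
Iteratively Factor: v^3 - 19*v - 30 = (v + 3)*(v^2 - 3*v - 10) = (v - 5)*(v + 3)*(v + 2)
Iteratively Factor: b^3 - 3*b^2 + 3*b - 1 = (b - 1)*(b^2 - 2*b + 1) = (b - 1)^2*(b - 1)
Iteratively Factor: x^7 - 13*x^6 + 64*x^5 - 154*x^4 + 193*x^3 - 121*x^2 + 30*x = (x - 2)*(x^6 - 11*x^5 + 42*x^4 - 70*x^3 + 53*x^2 - 15*x) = (x - 2)*(x - 1)*(x^5 - 10*x^4 + 32*x^3 - 38*x^2 + 15*x) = (x - 2)*(x - 1)^2*(x^4 - 9*x^3 + 23*x^2 - 15*x) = (x - 2)*(x - 1)^3*(x^3 - 8*x^2 + 15*x) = (x - 3)*(x - 2)*(x - 1)^3*(x^2 - 5*x) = (x - 5)*(x - 3)*(x - 2)*(x - 1)^3*(x)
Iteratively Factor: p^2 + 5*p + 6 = (p + 3)*(p + 2)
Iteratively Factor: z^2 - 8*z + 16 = (z - 4)*(z - 4)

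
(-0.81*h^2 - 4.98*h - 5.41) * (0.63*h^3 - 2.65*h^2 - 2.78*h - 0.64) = -0.5103*h^5 - 0.9909*h^4 + 12.0405*h^3 + 28.6993*h^2 + 18.227*h + 3.4624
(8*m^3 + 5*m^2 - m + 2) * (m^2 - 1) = 8*m^5 + 5*m^4 - 9*m^3 - 3*m^2 + m - 2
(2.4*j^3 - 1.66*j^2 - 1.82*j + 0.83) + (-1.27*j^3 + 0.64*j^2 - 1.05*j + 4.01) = 1.13*j^3 - 1.02*j^2 - 2.87*j + 4.84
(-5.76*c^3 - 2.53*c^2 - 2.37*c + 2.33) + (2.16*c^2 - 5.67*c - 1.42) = -5.76*c^3 - 0.37*c^2 - 8.04*c + 0.91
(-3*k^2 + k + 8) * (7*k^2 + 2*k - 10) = -21*k^4 + k^3 + 88*k^2 + 6*k - 80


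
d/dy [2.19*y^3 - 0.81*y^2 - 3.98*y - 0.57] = 6.57*y^2 - 1.62*y - 3.98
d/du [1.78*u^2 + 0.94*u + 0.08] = 3.56*u + 0.94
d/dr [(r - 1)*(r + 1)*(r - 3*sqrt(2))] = 3*r^2 - 6*sqrt(2)*r - 1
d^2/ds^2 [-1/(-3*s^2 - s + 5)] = 2*(-9*s^2 - 3*s + (6*s + 1)^2 + 15)/(3*s^2 + s - 5)^3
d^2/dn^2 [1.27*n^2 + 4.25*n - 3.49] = 2.54000000000000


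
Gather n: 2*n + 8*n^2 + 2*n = 8*n^2 + 4*n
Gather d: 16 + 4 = 20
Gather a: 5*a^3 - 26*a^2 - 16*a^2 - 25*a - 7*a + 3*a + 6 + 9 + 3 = 5*a^3 - 42*a^2 - 29*a + 18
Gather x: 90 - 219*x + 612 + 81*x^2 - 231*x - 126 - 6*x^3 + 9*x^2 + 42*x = -6*x^3 + 90*x^2 - 408*x + 576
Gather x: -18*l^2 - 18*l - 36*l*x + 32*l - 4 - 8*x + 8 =-18*l^2 + 14*l + x*(-36*l - 8) + 4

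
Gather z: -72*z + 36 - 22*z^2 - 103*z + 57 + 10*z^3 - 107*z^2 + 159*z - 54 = 10*z^3 - 129*z^2 - 16*z + 39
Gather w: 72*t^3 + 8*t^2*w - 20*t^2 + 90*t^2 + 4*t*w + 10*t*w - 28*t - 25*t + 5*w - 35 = 72*t^3 + 70*t^2 - 53*t + w*(8*t^2 + 14*t + 5) - 35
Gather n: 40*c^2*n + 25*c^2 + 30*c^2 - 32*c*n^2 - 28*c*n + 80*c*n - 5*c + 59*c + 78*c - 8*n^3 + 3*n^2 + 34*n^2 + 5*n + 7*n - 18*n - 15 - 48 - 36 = 55*c^2 + 132*c - 8*n^3 + n^2*(37 - 32*c) + n*(40*c^2 + 52*c - 6) - 99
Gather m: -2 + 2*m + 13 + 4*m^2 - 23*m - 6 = 4*m^2 - 21*m + 5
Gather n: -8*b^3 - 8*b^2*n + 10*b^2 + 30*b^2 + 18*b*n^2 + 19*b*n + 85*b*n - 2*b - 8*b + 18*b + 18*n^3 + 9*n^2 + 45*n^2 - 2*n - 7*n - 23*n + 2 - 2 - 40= -8*b^3 + 40*b^2 + 8*b + 18*n^3 + n^2*(18*b + 54) + n*(-8*b^2 + 104*b - 32) - 40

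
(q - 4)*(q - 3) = q^2 - 7*q + 12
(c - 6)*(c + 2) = c^2 - 4*c - 12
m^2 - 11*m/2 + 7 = (m - 7/2)*(m - 2)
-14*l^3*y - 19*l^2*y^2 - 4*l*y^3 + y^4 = y*(-7*l + y)*(l + y)*(2*l + y)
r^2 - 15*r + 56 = (r - 8)*(r - 7)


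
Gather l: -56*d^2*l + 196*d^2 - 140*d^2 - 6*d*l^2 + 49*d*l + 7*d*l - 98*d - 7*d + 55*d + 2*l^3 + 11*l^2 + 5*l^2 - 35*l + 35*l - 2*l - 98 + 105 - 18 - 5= 56*d^2 - 50*d + 2*l^3 + l^2*(16 - 6*d) + l*(-56*d^2 + 56*d - 2) - 16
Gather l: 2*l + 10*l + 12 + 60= 12*l + 72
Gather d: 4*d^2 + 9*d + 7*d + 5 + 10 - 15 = 4*d^2 + 16*d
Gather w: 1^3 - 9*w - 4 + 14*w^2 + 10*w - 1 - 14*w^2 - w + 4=0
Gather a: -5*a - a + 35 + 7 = 42 - 6*a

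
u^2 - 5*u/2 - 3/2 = (u - 3)*(u + 1/2)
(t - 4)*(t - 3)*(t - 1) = t^3 - 8*t^2 + 19*t - 12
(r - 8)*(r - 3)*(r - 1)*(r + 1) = r^4 - 11*r^3 + 23*r^2 + 11*r - 24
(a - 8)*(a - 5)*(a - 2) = a^3 - 15*a^2 + 66*a - 80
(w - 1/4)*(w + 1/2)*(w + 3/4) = w^3 + w^2 + w/16 - 3/32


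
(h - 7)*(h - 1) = h^2 - 8*h + 7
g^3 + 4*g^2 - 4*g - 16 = (g - 2)*(g + 2)*(g + 4)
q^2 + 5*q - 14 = (q - 2)*(q + 7)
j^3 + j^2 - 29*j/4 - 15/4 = (j - 5/2)*(j + 1/2)*(j + 3)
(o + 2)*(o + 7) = o^2 + 9*o + 14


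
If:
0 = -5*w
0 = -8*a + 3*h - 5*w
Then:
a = 3*h/8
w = 0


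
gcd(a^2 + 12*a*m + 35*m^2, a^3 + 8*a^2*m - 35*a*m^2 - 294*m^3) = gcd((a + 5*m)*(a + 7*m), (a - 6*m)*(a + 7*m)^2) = a + 7*m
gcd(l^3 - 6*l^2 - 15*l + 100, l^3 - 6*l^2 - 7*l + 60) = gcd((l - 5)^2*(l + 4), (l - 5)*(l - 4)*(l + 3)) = l - 5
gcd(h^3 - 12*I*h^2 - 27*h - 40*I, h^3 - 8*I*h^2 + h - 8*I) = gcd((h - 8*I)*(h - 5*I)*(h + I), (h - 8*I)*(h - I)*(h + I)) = h^2 - 7*I*h + 8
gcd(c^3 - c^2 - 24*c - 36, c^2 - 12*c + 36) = c - 6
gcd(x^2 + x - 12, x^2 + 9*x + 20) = x + 4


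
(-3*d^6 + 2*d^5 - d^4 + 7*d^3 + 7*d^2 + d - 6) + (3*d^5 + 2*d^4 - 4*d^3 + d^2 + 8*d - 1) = -3*d^6 + 5*d^5 + d^4 + 3*d^3 + 8*d^2 + 9*d - 7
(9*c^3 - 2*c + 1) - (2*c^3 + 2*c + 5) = 7*c^3 - 4*c - 4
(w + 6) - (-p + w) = p + 6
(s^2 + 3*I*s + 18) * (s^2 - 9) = s^4 + 3*I*s^3 + 9*s^2 - 27*I*s - 162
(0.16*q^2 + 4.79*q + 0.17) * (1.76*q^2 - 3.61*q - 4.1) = 0.2816*q^4 + 7.8528*q^3 - 17.6487*q^2 - 20.2527*q - 0.697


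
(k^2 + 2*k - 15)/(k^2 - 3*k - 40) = (k - 3)/(k - 8)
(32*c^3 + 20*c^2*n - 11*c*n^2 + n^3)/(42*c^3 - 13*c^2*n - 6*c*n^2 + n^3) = (32*c^3 + 20*c^2*n - 11*c*n^2 + n^3)/(42*c^3 - 13*c^2*n - 6*c*n^2 + n^3)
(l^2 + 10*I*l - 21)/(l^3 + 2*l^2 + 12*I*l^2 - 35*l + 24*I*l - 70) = (l + 3*I)/(l^2 + l*(2 + 5*I) + 10*I)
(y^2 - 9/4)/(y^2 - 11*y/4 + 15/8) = 2*(2*y + 3)/(4*y - 5)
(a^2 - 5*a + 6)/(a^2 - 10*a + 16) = (a - 3)/(a - 8)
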